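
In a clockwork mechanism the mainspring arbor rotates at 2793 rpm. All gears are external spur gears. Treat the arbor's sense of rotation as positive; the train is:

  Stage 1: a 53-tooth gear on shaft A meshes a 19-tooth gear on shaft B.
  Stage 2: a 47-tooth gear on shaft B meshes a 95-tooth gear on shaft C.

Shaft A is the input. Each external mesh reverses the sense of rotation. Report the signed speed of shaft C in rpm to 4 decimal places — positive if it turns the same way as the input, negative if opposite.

+3854.4947 rpm (same as input, |ω| = 3854.4947 rpm)

Stage 1 [53T→19T]: ω = 2793.0000×53/19 = 7791.0000 rpm, dir flips to −; running = −7791.0000
Stage 2 [47T→95T]: ω = 7791.0000×47/95 = 3854.4947 rpm, dir flips to +; running = +3854.4947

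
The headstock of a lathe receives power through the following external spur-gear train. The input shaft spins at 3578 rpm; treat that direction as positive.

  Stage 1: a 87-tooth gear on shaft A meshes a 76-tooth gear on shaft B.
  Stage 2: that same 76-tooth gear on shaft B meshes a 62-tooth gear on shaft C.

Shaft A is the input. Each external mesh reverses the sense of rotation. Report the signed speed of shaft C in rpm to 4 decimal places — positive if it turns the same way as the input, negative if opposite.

+5020.7419 rpm (same as input, |ω| = 5020.7419 rpm)

Stage 1 [87T→76T]: ω = 3578.0000×87/76 = 4095.8684 rpm, dir flips to −; running = −4095.8684
Stage 2 [76T→62T]: ω = 4095.8684×76/62 = 5020.7419 rpm, dir flips to +; running = +5020.7419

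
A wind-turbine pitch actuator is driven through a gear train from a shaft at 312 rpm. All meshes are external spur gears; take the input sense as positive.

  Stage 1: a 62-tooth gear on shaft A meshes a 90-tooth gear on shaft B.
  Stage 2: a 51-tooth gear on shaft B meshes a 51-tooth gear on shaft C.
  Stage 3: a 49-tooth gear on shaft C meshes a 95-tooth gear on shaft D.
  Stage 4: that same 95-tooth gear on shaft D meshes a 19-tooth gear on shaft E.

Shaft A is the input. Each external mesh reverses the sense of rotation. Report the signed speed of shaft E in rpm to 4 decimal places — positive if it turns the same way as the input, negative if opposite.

Stage 1 [62T→90T]: ω = 312.0000×62/90 = 214.9333 rpm, dir flips to −; running = −214.9333
Stage 2 [51T→51T]: ω = 214.9333×51/51 = 214.9333 rpm, dir flips to +; running = +214.9333
Stage 3 [49T→95T]: ω = 214.9333×49/95 = 110.8604 rpm, dir flips to −; running = −110.8604
Stage 4 [95T→19T]: ω = 110.8604×95/19 = 554.3018 rpm, dir flips to +; running = +554.3018

+554.3018 rpm (same as input, |ω| = 554.3018 rpm)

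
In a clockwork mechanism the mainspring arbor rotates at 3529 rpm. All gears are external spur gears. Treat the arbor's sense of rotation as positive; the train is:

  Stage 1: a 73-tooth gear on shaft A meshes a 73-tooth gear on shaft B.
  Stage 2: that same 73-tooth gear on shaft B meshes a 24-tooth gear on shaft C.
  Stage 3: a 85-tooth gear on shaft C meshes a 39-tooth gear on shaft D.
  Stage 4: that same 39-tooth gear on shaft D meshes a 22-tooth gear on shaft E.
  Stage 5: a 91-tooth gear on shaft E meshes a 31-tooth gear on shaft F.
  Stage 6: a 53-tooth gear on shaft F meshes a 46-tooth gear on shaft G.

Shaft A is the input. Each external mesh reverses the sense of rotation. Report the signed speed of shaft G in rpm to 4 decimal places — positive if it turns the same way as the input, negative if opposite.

Stage 1 [73T→73T]: ω = 3529.0000×73/73 = 3529.0000 rpm, dir flips to −; running = −3529.0000
Stage 2 [73T→24T]: ω = 3529.0000×73/24 = 10734.0417 rpm, dir flips to +; running = +10734.0417
Stage 3 [85T→39T]: ω = 10734.0417×85/39 = 23394.7062 rpm, dir flips to −; running = −23394.7062
Stage 4 [39T→22T]: ω = 23394.7062×39/22 = 41472.4337 rpm, dir flips to +; running = +41472.4337
Stage 5 [91T→31T]: ω = 41472.4337×91/31 = 121741.6603 rpm, dir flips to −; running = −121741.6603
Stage 6 [53T→46T]: ω = 121741.6603×53/46 = 140267.5651 rpm, dir flips to +; running = +140267.5651

+140267.5651 rpm (same as input, |ω| = 140267.5651 rpm)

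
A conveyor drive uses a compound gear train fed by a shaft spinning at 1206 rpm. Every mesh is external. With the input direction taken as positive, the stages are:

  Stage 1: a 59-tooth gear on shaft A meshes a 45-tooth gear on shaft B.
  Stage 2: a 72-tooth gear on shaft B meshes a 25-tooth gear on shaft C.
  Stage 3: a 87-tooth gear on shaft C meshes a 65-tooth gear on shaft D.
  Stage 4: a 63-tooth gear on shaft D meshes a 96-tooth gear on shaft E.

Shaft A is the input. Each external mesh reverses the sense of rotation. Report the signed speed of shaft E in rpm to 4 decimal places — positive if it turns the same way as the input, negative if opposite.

Stage 1 [59T→45T]: ω = 1206.0000×59/45 = 1581.2000 rpm, dir flips to −; running = −1581.2000
Stage 2 [72T→25T]: ω = 1581.2000×72/25 = 4553.8560 rpm, dir flips to +; running = +4553.8560
Stage 3 [87T→65T]: ω = 4553.8560×87/65 = 6095.1611 rpm, dir flips to −; running = −6095.1611
Stage 4 [63T→96T]: ω = 6095.1611×63/96 = 3999.9495 rpm, dir flips to +; running = +3999.9495

+3999.9495 rpm (same as input, |ω| = 3999.9495 rpm)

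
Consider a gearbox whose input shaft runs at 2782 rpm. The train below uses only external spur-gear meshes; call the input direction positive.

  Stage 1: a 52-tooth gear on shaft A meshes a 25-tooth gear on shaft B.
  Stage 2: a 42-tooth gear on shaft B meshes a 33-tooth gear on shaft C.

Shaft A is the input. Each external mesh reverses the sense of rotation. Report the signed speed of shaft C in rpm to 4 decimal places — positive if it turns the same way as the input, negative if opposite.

Stage 1 [52T→25T]: ω = 2782.0000×52/25 = 5786.5600 rpm, dir flips to −; running = −5786.5600
Stage 2 [42T→33T]: ω = 5786.5600×42/33 = 7364.7127 rpm, dir flips to +; running = +7364.7127

+7364.7127 rpm (same as input, |ω| = 7364.7127 rpm)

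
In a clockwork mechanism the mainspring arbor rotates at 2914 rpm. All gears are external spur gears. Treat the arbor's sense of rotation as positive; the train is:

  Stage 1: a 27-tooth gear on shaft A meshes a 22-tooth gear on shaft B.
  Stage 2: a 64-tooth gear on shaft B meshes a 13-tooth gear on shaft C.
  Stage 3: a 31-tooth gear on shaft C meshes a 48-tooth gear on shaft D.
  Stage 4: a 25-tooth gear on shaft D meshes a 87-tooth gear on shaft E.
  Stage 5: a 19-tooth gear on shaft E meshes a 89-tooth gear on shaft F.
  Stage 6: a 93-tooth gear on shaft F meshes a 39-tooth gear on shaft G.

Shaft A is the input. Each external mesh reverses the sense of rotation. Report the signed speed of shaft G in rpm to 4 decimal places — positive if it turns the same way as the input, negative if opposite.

Stage 1 [27T→22T]: ω = 2914.0000×27/22 = 3576.2727 rpm, dir flips to −; running = −3576.2727
Stage 2 [64T→13T]: ω = 3576.2727×64/13 = 17606.2657 rpm, dir flips to +; running = +17606.2657
Stage 3 [31T→48T]: ω = 17606.2657×31/48 = 11370.7133 rpm, dir flips to −; running = −11370.7133
Stage 4 [25T→87T]: ω = 11370.7133×25/87 = 3267.4463 rpm, dir flips to +; running = +3267.4463
Stage 5 [19T→89T]: ω = 3267.4463×19/89 = 697.5447 rpm, dir flips to −; running = −697.5447
Stage 6 [93T→39T]: ω = 697.5447×93/39 = 1663.3759 rpm, dir flips to +; running = +1663.3759

+1663.3759 rpm (same as input, |ω| = 1663.3759 rpm)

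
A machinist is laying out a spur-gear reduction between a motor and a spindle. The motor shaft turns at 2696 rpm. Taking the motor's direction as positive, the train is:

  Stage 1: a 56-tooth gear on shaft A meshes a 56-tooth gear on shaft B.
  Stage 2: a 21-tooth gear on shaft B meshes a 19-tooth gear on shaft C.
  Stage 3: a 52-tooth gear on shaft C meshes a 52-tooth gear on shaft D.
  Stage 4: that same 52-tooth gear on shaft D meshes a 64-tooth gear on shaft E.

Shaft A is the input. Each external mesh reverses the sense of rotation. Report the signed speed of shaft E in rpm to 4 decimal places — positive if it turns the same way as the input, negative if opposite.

+2421.0789 rpm (same as input, |ω| = 2421.0789 rpm)

Stage 1 [56T→56T]: ω = 2696.0000×56/56 = 2696.0000 rpm, dir flips to −; running = −2696.0000
Stage 2 [21T→19T]: ω = 2696.0000×21/19 = 2979.7895 rpm, dir flips to +; running = +2979.7895
Stage 3 [52T→52T]: ω = 2979.7895×52/52 = 2979.7895 rpm, dir flips to −; running = −2979.7895
Stage 4 [52T→64T]: ω = 2979.7895×52/64 = 2421.0789 rpm, dir flips to +; running = +2421.0789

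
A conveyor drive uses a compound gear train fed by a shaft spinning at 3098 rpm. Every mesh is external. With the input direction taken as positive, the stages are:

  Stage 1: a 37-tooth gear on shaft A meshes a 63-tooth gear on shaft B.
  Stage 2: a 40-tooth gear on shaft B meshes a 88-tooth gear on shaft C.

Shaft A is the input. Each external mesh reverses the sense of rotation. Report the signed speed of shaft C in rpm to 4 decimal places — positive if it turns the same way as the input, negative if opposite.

Stage 1 [37T→63T]: ω = 3098.0000×37/63 = 1819.4603 rpm, dir flips to −; running = −1819.4603
Stage 2 [40T→88T]: ω = 1819.4603×40/88 = 827.0274 rpm, dir flips to +; running = +827.0274

+827.0274 rpm (same as input, |ω| = 827.0274 rpm)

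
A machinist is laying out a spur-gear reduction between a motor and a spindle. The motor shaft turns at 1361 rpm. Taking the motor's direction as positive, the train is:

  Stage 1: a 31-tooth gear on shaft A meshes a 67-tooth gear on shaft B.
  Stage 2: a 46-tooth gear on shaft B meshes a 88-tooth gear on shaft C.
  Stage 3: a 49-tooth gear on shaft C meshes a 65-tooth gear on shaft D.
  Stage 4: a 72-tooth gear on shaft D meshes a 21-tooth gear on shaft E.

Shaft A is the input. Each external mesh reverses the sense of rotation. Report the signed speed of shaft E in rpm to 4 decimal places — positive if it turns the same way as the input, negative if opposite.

+850.7777 rpm (same as input, |ω| = 850.7777 rpm)

Stage 1 [31T→67T]: ω = 1361.0000×31/67 = 629.7164 rpm, dir flips to −; running = −629.7164
Stage 2 [46T→88T]: ω = 629.7164×46/88 = 329.1699 rpm, dir flips to +; running = +329.1699
Stage 3 [49T→65T]: ω = 329.1699×49/65 = 248.1435 rpm, dir flips to −; running = −248.1435
Stage 4 [72T→21T]: ω = 248.1435×72/21 = 850.7777 rpm, dir flips to +; running = +850.7777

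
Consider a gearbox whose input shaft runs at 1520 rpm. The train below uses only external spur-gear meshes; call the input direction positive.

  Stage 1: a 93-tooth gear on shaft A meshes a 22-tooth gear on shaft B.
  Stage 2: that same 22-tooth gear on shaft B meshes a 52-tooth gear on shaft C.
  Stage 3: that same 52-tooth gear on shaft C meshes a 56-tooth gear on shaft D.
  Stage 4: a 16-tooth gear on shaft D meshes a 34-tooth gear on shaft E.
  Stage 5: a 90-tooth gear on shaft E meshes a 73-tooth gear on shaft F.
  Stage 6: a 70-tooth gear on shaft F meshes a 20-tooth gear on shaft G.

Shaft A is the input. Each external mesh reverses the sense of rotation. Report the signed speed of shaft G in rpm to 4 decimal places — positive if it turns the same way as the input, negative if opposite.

+5125.8662 rpm (same as input, |ω| = 5125.8662 rpm)

Stage 1 [93T→22T]: ω = 1520.0000×93/22 = 6425.4545 rpm, dir flips to −; running = −6425.4545
Stage 2 [22T→52T]: ω = 6425.4545×22/52 = 2718.4615 rpm, dir flips to +; running = +2718.4615
Stage 3 [52T→56T]: ω = 2718.4615×52/56 = 2524.2857 rpm, dir flips to −; running = −2524.2857
Stage 4 [16T→34T]: ω = 2524.2857×16/34 = 1187.8992 rpm, dir flips to +; running = +1187.8992
Stage 5 [90T→73T]: ω = 1187.8992×90/73 = 1464.5332 rpm, dir flips to −; running = −1464.5332
Stage 6 [70T→20T]: ω = 1464.5332×70/20 = 5125.8662 rpm, dir flips to +; running = +5125.8662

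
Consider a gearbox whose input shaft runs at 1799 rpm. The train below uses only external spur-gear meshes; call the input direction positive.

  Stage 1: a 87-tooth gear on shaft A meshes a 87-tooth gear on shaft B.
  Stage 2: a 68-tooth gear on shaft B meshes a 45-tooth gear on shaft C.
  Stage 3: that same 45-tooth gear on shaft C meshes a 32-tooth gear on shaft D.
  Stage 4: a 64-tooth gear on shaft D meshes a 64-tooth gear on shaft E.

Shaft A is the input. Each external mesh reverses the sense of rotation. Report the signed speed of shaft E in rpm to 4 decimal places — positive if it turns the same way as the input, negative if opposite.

+3822.8750 rpm (same as input, |ω| = 3822.8750 rpm)

Stage 1 [87T→87T]: ω = 1799.0000×87/87 = 1799.0000 rpm, dir flips to −; running = −1799.0000
Stage 2 [68T→45T]: ω = 1799.0000×68/45 = 2718.4889 rpm, dir flips to +; running = +2718.4889
Stage 3 [45T→32T]: ω = 2718.4889×45/32 = 3822.8750 rpm, dir flips to −; running = −3822.8750
Stage 4 [64T→64T]: ω = 3822.8750×64/64 = 3822.8750 rpm, dir flips to +; running = +3822.8750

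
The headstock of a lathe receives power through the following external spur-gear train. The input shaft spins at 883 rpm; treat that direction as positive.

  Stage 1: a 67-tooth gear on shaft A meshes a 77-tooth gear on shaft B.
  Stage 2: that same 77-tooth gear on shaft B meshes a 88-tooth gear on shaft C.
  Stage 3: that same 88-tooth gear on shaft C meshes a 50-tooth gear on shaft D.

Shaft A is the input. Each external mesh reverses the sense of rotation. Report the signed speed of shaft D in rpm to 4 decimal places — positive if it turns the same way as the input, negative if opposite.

-1183.2200 rpm (opposite to input, |ω| = 1183.2200 rpm)

Stage 1 [67T→77T]: ω = 883.0000×67/77 = 768.3247 rpm, dir flips to −; running = −768.3247
Stage 2 [77T→88T]: ω = 768.3247×77/88 = 672.2841 rpm, dir flips to +; running = +672.2841
Stage 3 [88T→50T]: ω = 672.2841×88/50 = 1183.2200 rpm, dir flips to −; running = −1183.2200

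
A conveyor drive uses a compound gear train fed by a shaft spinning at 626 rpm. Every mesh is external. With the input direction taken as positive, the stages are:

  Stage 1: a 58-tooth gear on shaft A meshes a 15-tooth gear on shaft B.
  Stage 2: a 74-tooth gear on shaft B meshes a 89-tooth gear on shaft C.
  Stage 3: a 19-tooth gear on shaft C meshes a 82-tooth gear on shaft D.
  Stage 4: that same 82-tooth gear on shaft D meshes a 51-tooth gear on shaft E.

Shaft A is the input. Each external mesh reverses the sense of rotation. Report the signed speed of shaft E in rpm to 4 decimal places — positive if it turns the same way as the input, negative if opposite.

Stage 1 [58T→15T]: ω = 626.0000×58/15 = 2420.5333 rpm, dir flips to −; running = −2420.5333
Stage 2 [74T→89T]: ω = 2420.5333×74/89 = 2012.5783 rpm, dir flips to +; running = +2012.5783
Stage 3 [19T→82T]: ω = 2012.5783×19/82 = 466.3291 rpm, dir flips to −; running = −466.3291
Stage 4 [82T→51T]: ω = 466.3291×82/51 = 749.7841 rpm, dir flips to +; running = +749.7841

+749.7841 rpm (same as input, |ω| = 749.7841 rpm)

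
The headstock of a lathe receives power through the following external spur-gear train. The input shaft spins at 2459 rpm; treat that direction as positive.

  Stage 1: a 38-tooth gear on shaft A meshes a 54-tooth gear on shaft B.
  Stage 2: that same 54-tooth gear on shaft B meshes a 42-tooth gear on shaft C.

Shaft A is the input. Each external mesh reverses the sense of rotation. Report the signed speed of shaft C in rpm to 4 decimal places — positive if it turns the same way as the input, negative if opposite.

Stage 1 [38T→54T]: ω = 2459.0000×38/54 = 1730.4074 rpm, dir flips to −; running = −1730.4074
Stage 2 [54T→42T]: ω = 1730.4074×54/42 = 2224.8095 rpm, dir flips to +; running = +2224.8095

+2224.8095 rpm (same as input, |ω| = 2224.8095 rpm)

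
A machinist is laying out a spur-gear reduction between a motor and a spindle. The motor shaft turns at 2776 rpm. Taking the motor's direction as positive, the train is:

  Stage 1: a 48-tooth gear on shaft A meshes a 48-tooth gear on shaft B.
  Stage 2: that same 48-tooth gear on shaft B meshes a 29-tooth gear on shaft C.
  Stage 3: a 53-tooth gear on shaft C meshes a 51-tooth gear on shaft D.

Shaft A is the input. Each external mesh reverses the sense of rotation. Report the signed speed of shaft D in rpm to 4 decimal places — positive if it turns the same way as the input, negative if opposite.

-4774.9452 rpm (opposite to input, |ω| = 4774.9452 rpm)

Stage 1 [48T→48T]: ω = 2776.0000×48/48 = 2776.0000 rpm, dir flips to −; running = −2776.0000
Stage 2 [48T→29T]: ω = 2776.0000×48/29 = 4594.7586 rpm, dir flips to +; running = +4594.7586
Stage 3 [53T→51T]: ω = 4594.7586×53/51 = 4774.9452 rpm, dir flips to −; running = −4774.9452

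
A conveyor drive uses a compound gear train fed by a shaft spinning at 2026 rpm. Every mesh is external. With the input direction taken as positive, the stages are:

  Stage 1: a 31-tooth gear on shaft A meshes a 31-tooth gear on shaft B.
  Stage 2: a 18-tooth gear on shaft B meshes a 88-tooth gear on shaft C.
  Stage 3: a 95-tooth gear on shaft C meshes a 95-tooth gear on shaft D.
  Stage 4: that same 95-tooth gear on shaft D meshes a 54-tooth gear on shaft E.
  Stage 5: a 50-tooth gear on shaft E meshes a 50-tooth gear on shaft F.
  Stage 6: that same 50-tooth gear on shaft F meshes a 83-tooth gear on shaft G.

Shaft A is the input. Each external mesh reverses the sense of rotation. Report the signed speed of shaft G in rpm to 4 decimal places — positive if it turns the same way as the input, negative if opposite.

Stage 1 [31T→31T]: ω = 2026.0000×31/31 = 2026.0000 rpm, dir flips to −; running = −2026.0000
Stage 2 [18T→88T]: ω = 2026.0000×18/88 = 414.4091 rpm, dir flips to +; running = +414.4091
Stage 3 [95T→95T]: ω = 414.4091×95/95 = 414.4091 rpm, dir flips to −; running = −414.4091
Stage 4 [95T→54T]: ω = 414.4091×95/54 = 729.0530 rpm, dir flips to +; running = +729.0530
Stage 5 [50T→50T]: ω = 729.0530×50/50 = 729.0530 rpm, dir flips to −; running = −729.0530
Stage 6 [50T→83T]: ω = 729.0530×50/83 = 439.1886 rpm, dir flips to +; running = +439.1886

+439.1886 rpm (same as input, |ω| = 439.1886 rpm)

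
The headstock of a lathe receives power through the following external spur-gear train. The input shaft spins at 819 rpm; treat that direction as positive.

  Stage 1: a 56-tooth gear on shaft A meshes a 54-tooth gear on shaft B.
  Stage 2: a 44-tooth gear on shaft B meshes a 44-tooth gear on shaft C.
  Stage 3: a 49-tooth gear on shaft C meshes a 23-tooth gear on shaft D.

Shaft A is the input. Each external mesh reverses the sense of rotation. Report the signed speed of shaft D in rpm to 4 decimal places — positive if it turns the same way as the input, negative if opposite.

-1809.4493 rpm (opposite to input, |ω| = 1809.4493 rpm)

Stage 1 [56T→54T]: ω = 819.0000×56/54 = 849.3333 rpm, dir flips to −; running = −849.3333
Stage 2 [44T→44T]: ω = 849.3333×44/44 = 849.3333 rpm, dir flips to +; running = +849.3333
Stage 3 [49T→23T]: ω = 849.3333×49/23 = 1809.4493 rpm, dir flips to −; running = −1809.4493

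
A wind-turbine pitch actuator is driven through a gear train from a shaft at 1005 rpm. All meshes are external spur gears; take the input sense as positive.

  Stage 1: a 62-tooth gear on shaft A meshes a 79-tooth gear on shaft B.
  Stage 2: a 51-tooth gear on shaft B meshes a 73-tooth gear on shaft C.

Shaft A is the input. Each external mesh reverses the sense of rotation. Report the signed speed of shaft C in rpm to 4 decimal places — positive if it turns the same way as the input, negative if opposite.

+551.0335 rpm (same as input, |ω| = 551.0335 rpm)

Stage 1 [62T→79T]: ω = 1005.0000×62/79 = 788.7342 rpm, dir flips to −; running = −788.7342
Stage 2 [51T→73T]: ω = 788.7342×51/73 = 551.0335 rpm, dir flips to +; running = +551.0335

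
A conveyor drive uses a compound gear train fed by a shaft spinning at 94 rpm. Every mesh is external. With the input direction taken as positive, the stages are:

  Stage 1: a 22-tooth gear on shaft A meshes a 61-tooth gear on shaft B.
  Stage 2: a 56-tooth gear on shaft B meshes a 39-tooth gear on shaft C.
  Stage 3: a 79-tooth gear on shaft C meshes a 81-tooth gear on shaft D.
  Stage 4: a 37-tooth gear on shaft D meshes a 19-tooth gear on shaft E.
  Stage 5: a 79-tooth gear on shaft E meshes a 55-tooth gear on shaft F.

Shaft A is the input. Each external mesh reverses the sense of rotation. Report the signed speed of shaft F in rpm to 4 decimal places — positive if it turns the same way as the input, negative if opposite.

Stage 1 [22T→61T]: ω = 94.0000×22/61 = 33.9016 rpm, dir flips to −; running = −33.9016
Stage 2 [56T→39T]: ω = 33.9016×56/39 = 48.6793 rpm, dir flips to +; running = +48.6793
Stage 3 [79T→81T]: ω = 48.6793×79/81 = 47.4773 rpm, dir flips to −; running = −47.4773
Stage 4 [37T→19T]: ω = 47.4773×37/19 = 92.4558 rpm, dir flips to +; running = +92.4558
Stage 5 [79T→55T]: ω = 92.4558×79/55 = 132.8002 rpm, dir flips to −; running = −132.8002

-132.8002 rpm (opposite to input, |ω| = 132.8002 rpm)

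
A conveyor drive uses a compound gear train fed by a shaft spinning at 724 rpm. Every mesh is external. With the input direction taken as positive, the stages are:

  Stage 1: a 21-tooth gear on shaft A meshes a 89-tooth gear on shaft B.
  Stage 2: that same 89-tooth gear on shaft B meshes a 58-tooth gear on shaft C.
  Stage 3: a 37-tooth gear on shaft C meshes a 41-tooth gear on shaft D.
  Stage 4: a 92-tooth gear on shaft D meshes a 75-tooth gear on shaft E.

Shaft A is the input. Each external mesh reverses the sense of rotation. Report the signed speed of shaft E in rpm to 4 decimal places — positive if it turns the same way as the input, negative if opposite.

Stage 1 [21T→89T]: ω = 724.0000×21/89 = 170.8315 rpm, dir flips to −; running = −170.8315
Stage 2 [89T→58T]: ω = 170.8315×89/58 = 262.1379 rpm, dir flips to +; running = +262.1379
Stage 3 [37T→41T]: ω = 262.1379×37/41 = 236.5635 rpm, dir flips to −; running = −236.5635
Stage 4 [92T→75T]: ω = 236.5635×92/75 = 290.1846 rpm, dir flips to +; running = +290.1846

+290.1846 rpm (same as input, |ω| = 290.1846 rpm)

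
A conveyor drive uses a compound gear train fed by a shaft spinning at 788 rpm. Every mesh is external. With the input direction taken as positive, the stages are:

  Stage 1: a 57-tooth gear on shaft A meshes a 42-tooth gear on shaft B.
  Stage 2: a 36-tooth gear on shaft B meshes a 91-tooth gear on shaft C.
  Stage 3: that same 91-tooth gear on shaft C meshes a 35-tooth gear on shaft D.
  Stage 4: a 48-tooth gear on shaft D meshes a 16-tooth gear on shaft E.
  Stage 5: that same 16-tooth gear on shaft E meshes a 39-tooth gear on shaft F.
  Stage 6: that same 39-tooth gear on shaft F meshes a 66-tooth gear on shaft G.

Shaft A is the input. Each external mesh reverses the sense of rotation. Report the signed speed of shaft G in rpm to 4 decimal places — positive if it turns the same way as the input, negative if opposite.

Stage 1 [57T→42T]: ω = 788.0000×57/42 = 1069.4286 rpm, dir flips to −; running = −1069.4286
Stage 2 [36T→91T]: ω = 1069.4286×36/91 = 423.0706 rpm, dir flips to +; running = +423.0706
Stage 3 [91T→35T]: ω = 423.0706×91/35 = 1099.9837 rpm, dir flips to −; running = −1099.9837
Stage 4 [48T→16T]: ω = 1099.9837×48/16 = 3299.9510 rpm, dir flips to +; running = +3299.9510
Stage 5 [16T→39T]: ω = 3299.9510×16/39 = 1353.8261 rpm, dir flips to −; running = −1353.8261
Stage 6 [39T→66T]: ω = 1353.8261×39/66 = 799.9881 rpm, dir flips to +; running = +799.9881

+799.9881 rpm (same as input, |ω| = 799.9881 rpm)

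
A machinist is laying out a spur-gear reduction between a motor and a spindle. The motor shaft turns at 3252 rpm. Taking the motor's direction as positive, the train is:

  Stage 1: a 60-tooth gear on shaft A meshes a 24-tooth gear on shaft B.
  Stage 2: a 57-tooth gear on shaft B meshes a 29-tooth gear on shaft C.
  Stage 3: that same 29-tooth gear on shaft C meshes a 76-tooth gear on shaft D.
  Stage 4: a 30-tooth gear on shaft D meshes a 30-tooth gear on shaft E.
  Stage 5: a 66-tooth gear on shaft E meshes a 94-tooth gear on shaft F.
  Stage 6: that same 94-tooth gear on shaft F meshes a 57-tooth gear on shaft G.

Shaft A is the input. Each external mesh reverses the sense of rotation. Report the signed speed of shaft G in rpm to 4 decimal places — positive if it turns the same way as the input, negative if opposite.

Stage 1 [60T→24T]: ω = 3252.0000×60/24 = 8130.0000 rpm, dir flips to −; running = −8130.0000
Stage 2 [57T→29T]: ω = 8130.0000×57/29 = 15979.6552 rpm, dir flips to +; running = +15979.6552
Stage 3 [29T→76T]: ω = 15979.6552×29/76 = 6097.5000 rpm, dir flips to −; running = −6097.5000
Stage 4 [30T→30T]: ω = 6097.5000×30/30 = 6097.5000 rpm, dir flips to +; running = +6097.5000
Stage 5 [66T→94T]: ω = 6097.5000×66/94 = 4281.2234 rpm, dir flips to −; running = −4281.2234
Stage 6 [94T→57T]: ω = 4281.2234×94/57 = 7060.2632 rpm, dir flips to +; running = +7060.2632

+7060.2632 rpm (same as input, |ω| = 7060.2632 rpm)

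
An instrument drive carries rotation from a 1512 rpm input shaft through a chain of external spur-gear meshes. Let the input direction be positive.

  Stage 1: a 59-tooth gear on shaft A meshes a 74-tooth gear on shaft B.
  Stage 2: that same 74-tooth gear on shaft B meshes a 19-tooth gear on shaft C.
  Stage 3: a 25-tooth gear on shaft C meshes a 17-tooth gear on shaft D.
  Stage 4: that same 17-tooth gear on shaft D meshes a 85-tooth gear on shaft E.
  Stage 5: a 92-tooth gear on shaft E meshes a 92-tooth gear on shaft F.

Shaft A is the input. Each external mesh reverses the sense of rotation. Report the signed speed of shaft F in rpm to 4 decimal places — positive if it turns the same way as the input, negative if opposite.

Stage 1 [59T→74T]: ω = 1512.0000×59/74 = 1205.5135 rpm, dir flips to −; running = −1205.5135
Stage 2 [74T→19T]: ω = 1205.5135×74/19 = 4695.1579 rpm, dir flips to +; running = +4695.1579
Stage 3 [25T→17T]: ω = 4695.1579×25/17 = 6904.6440 rpm, dir flips to −; running = −6904.6440
Stage 4 [17T→85T]: ω = 6904.6440×17/85 = 1380.9288 rpm, dir flips to +; running = +1380.9288
Stage 5 [92T→92T]: ω = 1380.9288×92/92 = 1380.9288 rpm, dir flips to −; running = −1380.9288

-1380.9288 rpm (opposite to input, |ω| = 1380.9288 rpm)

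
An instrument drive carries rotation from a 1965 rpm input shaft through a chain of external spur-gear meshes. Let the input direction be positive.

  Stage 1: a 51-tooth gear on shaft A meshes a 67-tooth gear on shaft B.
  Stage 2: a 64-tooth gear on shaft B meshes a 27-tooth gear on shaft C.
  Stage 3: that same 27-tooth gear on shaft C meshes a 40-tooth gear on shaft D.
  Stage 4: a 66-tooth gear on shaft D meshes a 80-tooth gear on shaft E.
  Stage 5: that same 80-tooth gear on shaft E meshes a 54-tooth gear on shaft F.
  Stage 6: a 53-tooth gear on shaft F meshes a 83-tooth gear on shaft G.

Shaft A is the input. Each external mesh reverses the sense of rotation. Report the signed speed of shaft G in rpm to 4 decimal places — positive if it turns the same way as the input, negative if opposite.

Stage 1 [51T→67T]: ω = 1965.0000×51/67 = 1495.7463 rpm, dir flips to −; running = −1495.7463
Stage 2 [64T→27T]: ω = 1495.7463×64/27 = 3545.4726 rpm, dir flips to +; running = +3545.4726
Stage 3 [27T→40T]: ω = 3545.4726×27/40 = 2393.1940 rpm, dir flips to −; running = −2393.1940
Stage 4 [66T→80T]: ω = 2393.1940×66/80 = 1974.3851 rpm, dir flips to +; running = +1974.3851
Stage 5 [80T→54T]: ω = 1974.3851×80/54 = 2925.0149 rpm, dir flips to −; running = −2925.0149
Stage 6 [53T→83T]: ω = 2925.0149×53/83 = 1867.7806 rpm, dir flips to +; running = +1867.7806

+1867.7806 rpm (same as input, |ω| = 1867.7806 rpm)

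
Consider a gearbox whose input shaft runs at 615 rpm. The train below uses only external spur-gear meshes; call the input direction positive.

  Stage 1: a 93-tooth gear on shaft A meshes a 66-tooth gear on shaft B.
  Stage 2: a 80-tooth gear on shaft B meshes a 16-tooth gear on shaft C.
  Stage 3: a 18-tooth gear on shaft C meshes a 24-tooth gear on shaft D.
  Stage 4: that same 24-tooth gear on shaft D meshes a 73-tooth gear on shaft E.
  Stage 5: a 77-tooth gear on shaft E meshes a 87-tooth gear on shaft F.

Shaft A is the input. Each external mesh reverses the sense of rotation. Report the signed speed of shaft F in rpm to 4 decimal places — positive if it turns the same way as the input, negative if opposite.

Stage 1 [93T→66T]: ω = 615.0000×93/66 = 866.5909 rpm, dir flips to −; running = −866.5909
Stage 2 [80T→16T]: ω = 866.5909×80/16 = 4332.9545 rpm, dir flips to +; running = +4332.9545
Stage 3 [18T→24T]: ω = 4332.9545×18/24 = 3249.7159 rpm, dir flips to −; running = −3249.7159
Stage 4 [24T→73T]: ω = 3249.7159×24/73 = 1068.3998 rpm, dir flips to +; running = +1068.3998
Stage 5 [77T→87T]: ω = 1068.3998×77/87 = 945.5952 rpm, dir flips to −; running = −945.5952

-945.5952 rpm (opposite to input, |ω| = 945.5952 rpm)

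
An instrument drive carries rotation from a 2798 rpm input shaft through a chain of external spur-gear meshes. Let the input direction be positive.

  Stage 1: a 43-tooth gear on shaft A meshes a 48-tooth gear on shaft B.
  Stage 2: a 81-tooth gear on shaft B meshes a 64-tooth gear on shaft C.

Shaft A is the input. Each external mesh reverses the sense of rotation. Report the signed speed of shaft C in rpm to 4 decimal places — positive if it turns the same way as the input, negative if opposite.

Stage 1 [43T→48T]: ω = 2798.0000×43/48 = 2506.5417 rpm, dir flips to −; running = −2506.5417
Stage 2 [81T→64T]: ω = 2506.5417×81/64 = 3172.3418 rpm, dir flips to +; running = +3172.3418

+3172.3418 rpm (same as input, |ω| = 3172.3418 rpm)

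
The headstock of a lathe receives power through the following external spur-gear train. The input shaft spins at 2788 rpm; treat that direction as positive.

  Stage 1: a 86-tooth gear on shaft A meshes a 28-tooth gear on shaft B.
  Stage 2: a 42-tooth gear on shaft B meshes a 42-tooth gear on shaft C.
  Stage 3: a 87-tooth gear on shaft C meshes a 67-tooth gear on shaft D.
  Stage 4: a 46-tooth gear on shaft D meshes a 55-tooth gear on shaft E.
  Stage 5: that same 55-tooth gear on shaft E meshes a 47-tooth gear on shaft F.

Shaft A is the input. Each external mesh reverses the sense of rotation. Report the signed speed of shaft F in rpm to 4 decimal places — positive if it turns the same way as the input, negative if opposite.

Stage 1 [86T→28T]: ω = 2788.0000×86/28 = 8563.1429 rpm, dir flips to −; running = −8563.1429
Stage 2 [42T→42T]: ω = 8563.1429×42/42 = 8563.1429 rpm, dir flips to +; running = +8563.1429
Stage 3 [87T→67T]: ω = 8563.1429×87/67 = 11119.3049 rpm, dir flips to −; running = −11119.3049
Stage 4 [46T→55T]: ω = 11119.3049×46/55 = 9299.7823 rpm, dir flips to +; running = +9299.7823
Stage 5 [55T→47T]: ω = 9299.7823×55/47 = 10882.7239 rpm, dir flips to −; running = −10882.7239

-10882.7239 rpm (opposite to input, |ω| = 10882.7239 rpm)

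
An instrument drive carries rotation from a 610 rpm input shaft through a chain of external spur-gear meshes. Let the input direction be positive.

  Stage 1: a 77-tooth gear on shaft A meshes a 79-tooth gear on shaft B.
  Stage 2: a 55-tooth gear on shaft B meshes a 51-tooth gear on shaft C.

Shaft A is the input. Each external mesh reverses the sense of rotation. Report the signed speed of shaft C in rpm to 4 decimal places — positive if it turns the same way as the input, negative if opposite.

Stage 1 [77T→79T]: ω = 610.0000×77/79 = 594.5570 rpm, dir flips to −; running = −594.5570
Stage 2 [55T→51T]: ω = 594.5570×55/51 = 641.1889 rpm, dir flips to +; running = +641.1889

+641.1889 rpm (same as input, |ω| = 641.1889 rpm)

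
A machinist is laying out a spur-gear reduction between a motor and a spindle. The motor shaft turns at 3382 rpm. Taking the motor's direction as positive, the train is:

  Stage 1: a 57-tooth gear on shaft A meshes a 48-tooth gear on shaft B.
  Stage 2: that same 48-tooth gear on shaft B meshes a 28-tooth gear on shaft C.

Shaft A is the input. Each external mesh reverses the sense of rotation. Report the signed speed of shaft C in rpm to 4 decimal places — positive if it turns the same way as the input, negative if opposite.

Stage 1 [57T→48T]: ω = 3382.0000×57/48 = 4016.1250 rpm, dir flips to −; running = −4016.1250
Stage 2 [48T→28T]: ω = 4016.1250×48/28 = 6884.7857 rpm, dir flips to +; running = +6884.7857

+6884.7857 rpm (same as input, |ω| = 6884.7857 rpm)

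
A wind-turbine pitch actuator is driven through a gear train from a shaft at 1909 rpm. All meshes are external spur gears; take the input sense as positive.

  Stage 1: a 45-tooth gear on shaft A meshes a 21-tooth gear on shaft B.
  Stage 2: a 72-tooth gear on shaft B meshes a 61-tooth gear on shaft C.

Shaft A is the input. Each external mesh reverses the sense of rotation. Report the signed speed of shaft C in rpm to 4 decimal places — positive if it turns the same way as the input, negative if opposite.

Stage 1 [45T→21T]: ω = 1909.0000×45/21 = 4090.7143 rpm, dir flips to −; running = −4090.7143
Stage 2 [72T→61T]: ω = 4090.7143×72/61 = 4828.3841 rpm, dir flips to +; running = +4828.3841

+4828.3841 rpm (same as input, |ω| = 4828.3841 rpm)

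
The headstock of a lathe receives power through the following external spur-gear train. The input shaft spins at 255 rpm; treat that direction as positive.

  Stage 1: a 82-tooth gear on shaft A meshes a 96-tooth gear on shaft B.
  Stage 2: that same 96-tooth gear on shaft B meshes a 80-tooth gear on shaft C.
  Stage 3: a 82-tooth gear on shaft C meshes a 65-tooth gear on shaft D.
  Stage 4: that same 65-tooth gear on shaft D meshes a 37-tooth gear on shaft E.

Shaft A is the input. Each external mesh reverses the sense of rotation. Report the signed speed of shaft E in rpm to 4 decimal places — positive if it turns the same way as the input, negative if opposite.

+579.2635 rpm (same as input, |ω| = 579.2635 rpm)

Stage 1 [82T→96T]: ω = 255.0000×82/96 = 217.8125 rpm, dir flips to −; running = −217.8125
Stage 2 [96T→80T]: ω = 217.8125×96/80 = 261.3750 rpm, dir flips to +; running = +261.3750
Stage 3 [82T→65T]: ω = 261.3750×82/65 = 329.7346 rpm, dir flips to −; running = −329.7346
Stage 4 [65T→37T]: ω = 329.7346×65/37 = 579.2635 rpm, dir flips to +; running = +579.2635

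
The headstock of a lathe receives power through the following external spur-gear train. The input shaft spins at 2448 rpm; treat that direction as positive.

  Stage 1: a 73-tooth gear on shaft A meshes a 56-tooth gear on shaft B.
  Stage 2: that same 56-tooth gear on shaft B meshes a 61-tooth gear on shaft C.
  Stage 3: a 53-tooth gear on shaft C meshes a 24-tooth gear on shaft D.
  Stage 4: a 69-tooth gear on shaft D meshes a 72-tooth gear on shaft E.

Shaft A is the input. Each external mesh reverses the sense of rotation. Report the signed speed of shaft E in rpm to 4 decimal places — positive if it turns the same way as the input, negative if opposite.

Stage 1 [73T→56T]: ω = 2448.0000×73/56 = 3191.1429 rpm, dir flips to −; running = −3191.1429
Stage 2 [56T→61T]: ω = 3191.1429×56/61 = 2929.5738 rpm, dir flips to +; running = +2929.5738
Stage 3 [53T→24T]: ω = 2929.5738×53/24 = 6469.4754 rpm, dir flips to −; running = −6469.4754
Stage 4 [69T→72T]: ω = 6469.4754×69/72 = 6199.9139 rpm, dir flips to +; running = +6199.9139

+6199.9139 rpm (same as input, |ω| = 6199.9139 rpm)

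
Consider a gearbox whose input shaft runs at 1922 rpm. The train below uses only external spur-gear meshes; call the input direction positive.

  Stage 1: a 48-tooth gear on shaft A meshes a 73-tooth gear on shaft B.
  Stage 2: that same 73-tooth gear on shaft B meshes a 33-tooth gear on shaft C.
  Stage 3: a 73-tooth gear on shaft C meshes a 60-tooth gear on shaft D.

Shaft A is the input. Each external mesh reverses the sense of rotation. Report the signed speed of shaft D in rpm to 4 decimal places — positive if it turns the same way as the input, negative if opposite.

-3401.3576 rpm (opposite to input, |ω| = 3401.3576 rpm)

Stage 1 [48T→73T]: ω = 1922.0000×48/73 = 1263.7808 rpm, dir flips to −; running = −1263.7808
Stage 2 [73T→33T]: ω = 1263.7808×73/33 = 2795.6364 rpm, dir flips to +; running = +2795.6364
Stage 3 [73T→60T]: ω = 2795.6364×73/60 = 3401.3576 rpm, dir flips to −; running = −3401.3576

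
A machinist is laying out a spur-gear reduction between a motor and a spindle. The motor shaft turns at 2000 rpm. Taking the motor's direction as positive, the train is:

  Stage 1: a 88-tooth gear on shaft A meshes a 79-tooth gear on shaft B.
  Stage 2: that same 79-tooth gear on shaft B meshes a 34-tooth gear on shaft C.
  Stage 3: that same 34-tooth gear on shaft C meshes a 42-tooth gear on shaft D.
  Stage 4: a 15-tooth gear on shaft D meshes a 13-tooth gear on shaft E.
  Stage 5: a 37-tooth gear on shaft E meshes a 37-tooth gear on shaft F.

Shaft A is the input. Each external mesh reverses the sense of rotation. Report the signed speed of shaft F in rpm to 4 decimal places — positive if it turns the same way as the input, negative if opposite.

-4835.1648 rpm (opposite to input, |ω| = 4835.1648 rpm)

Stage 1 [88T→79T]: ω = 2000.0000×88/79 = 2227.8481 rpm, dir flips to −; running = −2227.8481
Stage 2 [79T→34T]: ω = 2227.8481×79/34 = 5176.4706 rpm, dir flips to +; running = +5176.4706
Stage 3 [34T→42T]: ω = 5176.4706×34/42 = 4190.4762 rpm, dir flips to −; running = −4190.4762
Stage 4 [15T→13T]: ω = 4190.4762×15/13 = 4835.1648 rpm, dir flips to +; running = +4835.1648
Stage 5 [37T→37T]: ω = 4835.1648×37/37 = 4835.1648 rpm, dir flips to −; running = −4835.1648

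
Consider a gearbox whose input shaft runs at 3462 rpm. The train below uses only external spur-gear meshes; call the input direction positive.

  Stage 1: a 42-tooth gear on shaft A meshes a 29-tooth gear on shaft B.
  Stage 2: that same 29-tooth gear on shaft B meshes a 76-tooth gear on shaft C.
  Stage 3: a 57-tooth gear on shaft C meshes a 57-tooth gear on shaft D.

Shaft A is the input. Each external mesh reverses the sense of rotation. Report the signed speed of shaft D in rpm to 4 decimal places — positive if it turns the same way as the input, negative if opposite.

Stage 1 [42T→29T]: ω = 3462.0000×42/29 = 5013.9310 rpm, dir flips to −; running = −5013.9310
Stage 2 [29T→76T]: ω = 5013.9310×29/76 = 1913.2105 rpm, dir flips to +; running = +1913.2105
Stage 3 [57T→57T]: ω = 1913.2105×57/57 = 1913.2105 rpm, dir flips to −; running = −1913.2105

-1913.2105 rpm (opposite to input, |ω| = 1913.2105 rpm)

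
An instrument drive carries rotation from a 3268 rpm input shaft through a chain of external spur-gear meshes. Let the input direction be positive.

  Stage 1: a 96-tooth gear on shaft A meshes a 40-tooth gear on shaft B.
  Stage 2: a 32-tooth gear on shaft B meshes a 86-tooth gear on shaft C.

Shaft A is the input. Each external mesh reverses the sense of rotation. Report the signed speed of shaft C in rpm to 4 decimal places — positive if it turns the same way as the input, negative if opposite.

+2918.4000 rpm (same as input, |ω| = 2918.4000 rpm)

Stage 1 [96T→40T]: ω = 3268.0000×96/40 = 7843.2000 rpm, dir flips to −; running = −7843.2000
Stage 2 [32T→86T]: ω = 7843.2000×32/86 = 2918.4000 rpm, dir flips to +; running = +2918.4000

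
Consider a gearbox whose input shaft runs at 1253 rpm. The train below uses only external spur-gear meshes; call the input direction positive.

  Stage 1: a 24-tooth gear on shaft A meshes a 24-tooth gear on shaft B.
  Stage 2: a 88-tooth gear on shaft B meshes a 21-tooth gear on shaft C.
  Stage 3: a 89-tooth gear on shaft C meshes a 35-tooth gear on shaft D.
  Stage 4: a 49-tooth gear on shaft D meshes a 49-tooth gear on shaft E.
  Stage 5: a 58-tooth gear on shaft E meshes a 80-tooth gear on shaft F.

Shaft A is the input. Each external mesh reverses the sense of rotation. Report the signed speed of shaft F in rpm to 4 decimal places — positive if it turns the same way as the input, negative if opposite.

-9679.9790 rpm (opposite to input, |ω| = 9679.9790 rpm)

Stage 1 [24T→24T]: ω = 1253.0000×24/24 = 1253.0000 rpm, dir flips to −; running = −1253.0000
Stage 2 [88T→21T]: ω = 1253.0000×88/21 = 5250.6667 rpm, dir flips to +; running = +5250.6667
Stage 3 [89T→35T]: ω = 5250.6667×89/35 = 13351.6952 rpm, dir flips to −; running = −13351.6952
Stage 4 [49T→49T]: ω = 13351.6952×49/49 = 13351.6952 rpm, dir flips to +; running = +13351.6952
Stage 5 [58T→80T]: ω = 13351.6952×58/80 = 9679.9790 rpm, dir flips to −; running = −9679.9790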